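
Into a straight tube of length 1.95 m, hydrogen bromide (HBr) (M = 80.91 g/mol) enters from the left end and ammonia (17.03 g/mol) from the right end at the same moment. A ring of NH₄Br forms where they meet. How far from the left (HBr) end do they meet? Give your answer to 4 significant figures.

Distances travelled in equal time are proportional to diffusion rates, so d_HBr/d_NH₃ = √(M_NH₃/M_HBr) = √(17.03/80.91) = 0.4588.
With d_HBr + d_NH₃ = 1.95 m, d_NH₃ = 1.95/(1 + 0.4588) = 1.337 m.
d_HBr = 1.95 − 1.337 = 0.6133 m.

0.6133 m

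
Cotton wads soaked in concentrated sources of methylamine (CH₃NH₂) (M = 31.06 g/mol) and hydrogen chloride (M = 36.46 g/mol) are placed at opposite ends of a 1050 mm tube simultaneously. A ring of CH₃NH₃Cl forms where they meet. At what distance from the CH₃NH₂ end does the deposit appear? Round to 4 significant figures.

546.0 mm

Graham's law gives d_CH₃NH₂/d_HCl = rate_CH₃NH₂/rate_HCl = √(M_HCl/M_CH₃NH₂) = √(36.46/31.06) = 1.083.
With d_CH₃NH₂ + d_HCl = 1050 mm, d_HCl = 1050/(1 + 1.083) = 504.0 mm.
d_CH₃NH₂ = 1050 − 504.0 = 546.0 mm.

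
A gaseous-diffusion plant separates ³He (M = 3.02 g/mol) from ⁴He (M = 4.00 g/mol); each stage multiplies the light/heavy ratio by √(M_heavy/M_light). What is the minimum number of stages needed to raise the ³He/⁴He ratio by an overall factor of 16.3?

20

With α = √(4.00/3.02) per stage, ln α = ½ ln(1.32450) = 0.1405.
Need α^N ≥ 16.3 ⇒ N ≥ ln(16.3) / ln α = 2.791 / 0.1405 = 19.86.
Minimum whole number of stages: N = 20.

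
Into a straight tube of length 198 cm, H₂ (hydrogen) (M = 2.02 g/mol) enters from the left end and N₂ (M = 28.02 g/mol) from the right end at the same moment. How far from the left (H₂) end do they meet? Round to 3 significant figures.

156 cm

Distances travelled in equal time are proportional to diffusion rates, so d_H₂/d_N₂ = √(M_N₂/M_H₂) = √(28.02/2.02) = 3.724.
With d_H₂ + d_N₂ = 198 cm, d_N₂ = 198/(1 + 3.724) = 41.91 cm.
d_H₂ = 198 − 41.91 = 156 cm.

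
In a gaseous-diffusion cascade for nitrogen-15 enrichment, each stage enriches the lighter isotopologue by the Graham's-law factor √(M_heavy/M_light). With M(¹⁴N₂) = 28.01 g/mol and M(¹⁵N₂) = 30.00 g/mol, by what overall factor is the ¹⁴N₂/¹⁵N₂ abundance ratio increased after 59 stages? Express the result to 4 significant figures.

7.574

Each stage multiplies the ratio by α = √(30.00/28.01), so after 59 stages the overall factor is α^59 = (30.00/28.01)^(59/2).
= 1.07105^(59/2) = 7.574.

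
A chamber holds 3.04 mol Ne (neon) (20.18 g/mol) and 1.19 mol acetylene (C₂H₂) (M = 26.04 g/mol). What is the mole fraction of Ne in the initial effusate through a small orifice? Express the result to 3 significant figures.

0.744

Effusion rate of each component ∝ n_i/√M_i (partial pressure × 1/√M).
Mole fraction of Ne in the effusate = (n_Ne/√M_Ne) / (n_Ne/√M_Ne + n_C₂H₂/√M_C₂H₂)
= (3.04/√20.18) / (3.04/√20.18 + 1.19/√26.04) = 0.6767/(0.6767 + 0.2332) = 0.744.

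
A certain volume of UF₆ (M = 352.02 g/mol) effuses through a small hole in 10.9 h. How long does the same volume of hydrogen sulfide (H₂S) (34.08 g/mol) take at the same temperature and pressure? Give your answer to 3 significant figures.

3.39 h

Using Graham's law: t_H₂S/t_UF₆ = √(M_H₂S/M_UF₆) = √(34.08/352.02) = √0.09681 = 0.3111.
So the time for H₂S is 10.9 × 0.3111 = 3.39 h.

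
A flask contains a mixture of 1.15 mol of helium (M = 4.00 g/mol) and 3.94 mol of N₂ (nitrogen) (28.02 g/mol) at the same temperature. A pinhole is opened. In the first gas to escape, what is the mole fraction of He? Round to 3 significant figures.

0.436

Rate_i ∝ x_i/√M_i (Graham's law weighted by mole fraction), so the effusate composition follows n_i/√M_i.
Mole fraction of He in the effusate = (n_He/√M_He) / (n_He/√M_He + n_N₂/√M_N₂)
= (1.15/√4.00) / (1.15/√4.00 + 3.94/√28.02) = 0.5750/(0.5750 + 0.7443) = 0.436.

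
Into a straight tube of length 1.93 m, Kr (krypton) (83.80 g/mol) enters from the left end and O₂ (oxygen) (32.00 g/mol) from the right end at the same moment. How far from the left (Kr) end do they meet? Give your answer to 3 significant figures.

0.737 m

Graham's law gives d_Kr/d_O₂ = rate_Kr/rate_O₂ = √(M_O₂/M_Kr) = √(32.00/83.80) = 0.6179.
With d_Kr + d_O₂ = 1.93 m, d_O₂ = 1.93/(1 + 0.6179) = 1.193 m.
d_Kr = 1.93 − 1.193 = 0.737 m.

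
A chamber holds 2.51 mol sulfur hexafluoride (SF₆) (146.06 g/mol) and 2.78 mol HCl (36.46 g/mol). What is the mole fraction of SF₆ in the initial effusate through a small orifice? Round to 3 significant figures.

The effusion rate of species i is ∝ p_i/√M_i ∝ n_i/√M_i.
Mole fraction of SF₆ in the effusate = (n_SF₆/√M_SF₆) / (n_SF₆/√M_SF₆ + n_HCl/√M_HCl)
= (2.51/√146.06) / (2.51/√146.06 + 2.78/√36.46) = 0.2077/(0.2077 + 0.4604) = 0.311.

0.311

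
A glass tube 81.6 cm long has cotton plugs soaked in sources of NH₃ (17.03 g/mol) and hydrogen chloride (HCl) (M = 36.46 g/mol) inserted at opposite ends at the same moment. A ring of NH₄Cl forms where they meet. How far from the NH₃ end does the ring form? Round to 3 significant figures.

48.5 cm

In equal time, each gas travels a distance ∝ its rate ∝ 1/√M, so d_NH₃/d_HCl = √(M_HCl/M_NH₃) = √(36.46/17.03) = 1.463.
With d_NH₃ + d_HCl = 81.6 cm, d_HCl = 81.6/(1 + 1.463) = 33.13 cm.
d_NH₃ = 81.6 − 33.13 = 48.5 cm.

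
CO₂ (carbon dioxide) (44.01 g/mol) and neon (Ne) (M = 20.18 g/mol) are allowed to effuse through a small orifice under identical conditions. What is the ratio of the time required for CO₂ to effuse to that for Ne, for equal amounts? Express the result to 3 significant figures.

Using Graham's law: t_CO₂/t_Ne = √(M_CO₂/M_Ne) = √(44.01/20.18) = √2.181 = 1.48.

1.48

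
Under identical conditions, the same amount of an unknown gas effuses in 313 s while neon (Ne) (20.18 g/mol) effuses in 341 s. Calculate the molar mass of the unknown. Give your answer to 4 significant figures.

Graham's law gives t_X/t_Ne = √(M_X/M_Ne).
313/341 = 0.9179 = √(M_X/20.18)
M_X = 20.18 × 0.9179² = 20.18 × 0.8425 = 17.00 g/mol

17.00 g/mol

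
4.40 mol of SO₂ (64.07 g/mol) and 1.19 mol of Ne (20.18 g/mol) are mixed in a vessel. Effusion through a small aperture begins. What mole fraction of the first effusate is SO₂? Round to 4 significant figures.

Rate_i ∝ x_i/√M_i (Graham's law weighted by mole fraction), so the effusate composition follows n_i/√M_i.
So x_SO₂ in the escaping gas = (n_SO₂/√M_SO₂) / Σ(n_i/√M_i)
= (4.40/√64.07) / (4.40/√64.07 + 1.19/√20.18) = 0.5497/(0.5497 + 0.2649) = 0.6748.

0.6748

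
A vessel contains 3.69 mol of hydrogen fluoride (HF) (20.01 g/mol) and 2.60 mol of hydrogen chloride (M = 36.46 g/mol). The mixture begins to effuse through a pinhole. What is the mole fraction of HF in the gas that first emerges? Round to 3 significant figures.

0.657

Rate_i ∝ x_i/√M_i (Graham's law weighted by mole fraction), so the effusate composition follows n_i/√M_i.
Mole fraction of HF in the effusate = (n_HF/√M_HF) / (n_HF/√M_HF + n_HCl/√M_HCl)
= (3.69/√20.01) / (3.69/√20.01 + 2.60/√36.46) = 0.8249/(0.8249 + 0.4306) = 0.657.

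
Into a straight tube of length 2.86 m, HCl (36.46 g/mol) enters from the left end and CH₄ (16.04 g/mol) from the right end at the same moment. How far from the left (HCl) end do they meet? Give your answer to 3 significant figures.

In equal time, each gas travels a distance ∝ its rate ∝ 1/√M, so d_HCl/d_CH₄ = √(M_CH₄/M_HCl) = √(16.04/36.46) = 0.6633.
With d_HCl + d_CH₄ = 2.86 m, d_CH₄ = 2.86/(1 + 0.6633) = 1.719 m.
d_HCl = 2.86 − 1.719 = 1.14 m.

1.14 m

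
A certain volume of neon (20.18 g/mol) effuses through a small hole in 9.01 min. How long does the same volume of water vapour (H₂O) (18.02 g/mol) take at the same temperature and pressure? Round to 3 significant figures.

8.51 min

Graham's law gives t_H₂O/t_Ne = √(M_H₂O/M_Ne) = √(18.02/20.18) = √0.8930 = 0.9450.
So the time for H₂O is 9.01 × 0.9450 = 8.51 min.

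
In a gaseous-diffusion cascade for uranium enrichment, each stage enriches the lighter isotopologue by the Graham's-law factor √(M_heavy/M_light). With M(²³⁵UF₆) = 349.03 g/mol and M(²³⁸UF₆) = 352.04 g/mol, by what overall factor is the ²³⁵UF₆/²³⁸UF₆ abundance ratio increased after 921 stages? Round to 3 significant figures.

After 921 stages the ratio has grown by (√(352.04/349.03))^921 = (352.04/349.03)^(921/2).
= 1.00862^(921/2) = 52.2.

52.2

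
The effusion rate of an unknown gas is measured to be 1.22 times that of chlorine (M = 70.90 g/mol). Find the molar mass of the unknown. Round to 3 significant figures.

47.6 g/mol

By Graham's law, rate_X/rate_Cl₂ = √(M_Cl₂/M_X).
1.22 = √(70.90/M_X)
M_X = 70.90 / 1.22² = 70.90 / 1.488 = 47.6 g/mol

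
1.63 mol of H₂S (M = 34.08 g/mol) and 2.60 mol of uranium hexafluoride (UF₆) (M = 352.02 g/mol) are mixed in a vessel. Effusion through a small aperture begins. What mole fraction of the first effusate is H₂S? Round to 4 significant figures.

0.6683

The effusion rate of species i is ∝ p_i/√M_i ∝ n_i/√M_i.
x_H₂S(eff) = (n_H₂S/√M_H₂S) / (n_H₂S/√M_H₂S + n_UF₆/√M_UF₆)
= (1.63/√34.08) / (1.63/√34.08 + 2.60/√352.02) = 0.2792/(0.2792 + 0.1386) = 0.6683.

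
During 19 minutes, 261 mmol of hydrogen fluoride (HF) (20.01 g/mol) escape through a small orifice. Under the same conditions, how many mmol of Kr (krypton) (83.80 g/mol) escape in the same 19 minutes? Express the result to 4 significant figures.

127.5 mmol

Graham's law gives rate_Kr/rate_HF = √(M_HF/M_Kr) = √(20.01/83.80) = √0.2388 = 0.4887.
So the amount for Kr is 261 × 0.4887 = 127.5 mmol.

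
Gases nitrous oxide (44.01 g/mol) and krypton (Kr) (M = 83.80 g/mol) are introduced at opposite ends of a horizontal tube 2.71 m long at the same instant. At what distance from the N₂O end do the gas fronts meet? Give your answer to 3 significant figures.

In equal time, each gas travels a distance ∝ its rate ∝ 1/√M, so d_N₂O/d_Kr = √(M_Kr/M_N₂O) = √(83.80/44.01) = 1.380.
With d_N₂O + d_Kr = 2.71 m, d_Kr = 2.71/(1 + 1.380) = 1.139 m.
d_N₂O = 2.71 − 1.139 = 1.57 m.

1.57 m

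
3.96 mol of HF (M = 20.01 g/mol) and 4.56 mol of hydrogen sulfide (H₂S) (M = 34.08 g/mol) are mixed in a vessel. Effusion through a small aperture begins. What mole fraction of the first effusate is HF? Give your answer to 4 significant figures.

Rate_i ∝ x_i/√M_i (Graham's law weighted by mole fraction), so the effusate composition follows n_i/√M_i.
So x_HF in the escaping gas = (n_HF/√M_HF) / Σ(n_i/√M_i)
= (3.96/√20.01) / (3.96/√20.01 + 4.56/√34.08) = 0.8853/(0.8853 + 0.7811) = 0.5312.

0.5312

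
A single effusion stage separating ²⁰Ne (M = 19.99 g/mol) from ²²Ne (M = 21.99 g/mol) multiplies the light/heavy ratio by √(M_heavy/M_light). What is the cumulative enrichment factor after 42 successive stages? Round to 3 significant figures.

After 42 stages the ratio has grown by (√(21.99/19.99))^42 = (21.99/19.99)^(42/2).
= 1.10005^21 = 7.41.

7.41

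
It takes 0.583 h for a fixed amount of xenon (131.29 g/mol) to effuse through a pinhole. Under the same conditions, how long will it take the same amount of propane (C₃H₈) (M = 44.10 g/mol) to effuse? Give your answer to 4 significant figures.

0.3379 h

From Graham's law, t_C₃H₈/t_Xe = √(M_C₃H₈/M_Xe) = √(44.10/131.29) = √0.3359 = 0.5796.
So the time for C₃H₈ is 0.583 × 0.5796 = 0.3379 h.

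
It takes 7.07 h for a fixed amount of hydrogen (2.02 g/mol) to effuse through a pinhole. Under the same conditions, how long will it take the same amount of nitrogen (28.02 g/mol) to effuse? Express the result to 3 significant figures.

26.3 h

From Graham's law, t_N₂/t_H₂ = √(M_N₂/M_H₂) = √(28.02/2.02) = √13.87 = 3.724.
So the time for N₂ is 7.07 × 3.724 = 26.3 h.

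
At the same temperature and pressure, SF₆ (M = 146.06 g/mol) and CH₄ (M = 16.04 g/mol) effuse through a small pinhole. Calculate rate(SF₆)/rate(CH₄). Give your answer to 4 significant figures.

Since effusion rate ∝ 1/√M, rate_SF₆/rate_CH₄ = √(M_CH₄/M_SF₆) = √(16.04/146.06) = √0.1098 = 0.3314.

0.3314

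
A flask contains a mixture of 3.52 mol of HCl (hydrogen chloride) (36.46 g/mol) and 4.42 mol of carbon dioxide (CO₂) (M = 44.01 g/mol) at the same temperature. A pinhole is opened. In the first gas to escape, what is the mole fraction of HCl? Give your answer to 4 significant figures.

0.4667

Each component's effusion rate ∝ (its partial pressure)·(1/√M) ∝ n_i/√M_i.
x_HCl(eff) = (n_HCl/√M_HCl) / (n_HCl/√M_HCl + n_CO₂/√M_CO₂)
= (3.52/√36.46) / (3.52/√36.46 + 4.42/√44.01) = 0.5830/(0.5830 + 0.6663) = 0.4667.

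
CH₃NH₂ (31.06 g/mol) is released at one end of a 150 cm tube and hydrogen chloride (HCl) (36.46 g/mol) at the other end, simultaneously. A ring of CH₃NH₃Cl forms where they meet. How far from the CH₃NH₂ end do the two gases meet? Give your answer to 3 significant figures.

78.0 cm

The fronts meet when d_CH₃NH₂ + d_HCl = L with d_CH₃NH₂/d_HCl = √(M_HCl/M_CH₃NH₂) (Graham's law). Here √(M_HCl/M_CH₃NH₂) = √(36.46/31.06) = 1.083.
With d_CH₃NH₂ + d_HCl = 150 cm, d_HCl = 150/(1 + 1.083) = 72.00 cm.
d_CH₃NH₂ = 150 − 72.00 = 78.0 cm.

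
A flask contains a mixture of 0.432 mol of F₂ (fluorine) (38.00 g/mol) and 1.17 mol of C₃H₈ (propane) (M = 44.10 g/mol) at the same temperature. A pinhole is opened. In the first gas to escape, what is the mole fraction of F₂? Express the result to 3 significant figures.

Rate_i ∝ x_i/√M_i (Graham's law weighted by mole fraction), so the effusate composition follows n_i/√M_i.
Mole fraction of F₂ in the effusate = (n_F₂/√M_F₂) / (n_F₂/√M_F₂ + n_C₃H₈/√M_C₃H₈)
= (0.432/√38.00) / (0.432/√38.00 + 1.17/√44.10) = 0.07008/(0.07008 + 0.1762) = 0.285.

0.285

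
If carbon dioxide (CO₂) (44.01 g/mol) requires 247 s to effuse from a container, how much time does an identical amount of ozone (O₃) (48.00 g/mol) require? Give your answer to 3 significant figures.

From Graham's law, t_O₃/t_CO₂ = √(M_O₃/M_CO₂) = √(48.00/44.01) = √1.091 = 1.044.
So the time for O₃ is 247 × 1.044 = 258 s.

258 s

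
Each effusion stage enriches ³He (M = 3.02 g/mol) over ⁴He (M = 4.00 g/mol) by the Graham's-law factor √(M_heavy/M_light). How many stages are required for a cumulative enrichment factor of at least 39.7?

Single-stage factor α = √(4.00/3.02), so ln α = ½ ln(1.32450) = 0.1405.
Need α^N ≥ 39.7 ⇒ N ≥ ln(39.7) / ln α = 3.681 / 0.1405 = 26.20.
Minimum whole number of stages: N = 27.

27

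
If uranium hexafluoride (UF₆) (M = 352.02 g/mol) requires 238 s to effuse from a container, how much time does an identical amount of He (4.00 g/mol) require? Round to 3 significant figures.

25.4 s

Graham's law gives t_He/t_UF₆ = √(M_He/M_UF₆) = √(4.00/352.02) = √0.01136 = 0.1066.
So the time for He is 238 × 0.1066 = 25.4 s.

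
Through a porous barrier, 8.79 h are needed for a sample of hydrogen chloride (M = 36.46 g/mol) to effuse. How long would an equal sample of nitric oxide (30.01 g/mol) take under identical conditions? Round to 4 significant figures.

7.975 h

From Graham's law, t_NO/t_HCl = √(M_NO/M_HCl) = √(30.01/36.46) = √0.8231 = 0.9072.
So the time for NO is 8.79 × 0.9072 = 7.975 h.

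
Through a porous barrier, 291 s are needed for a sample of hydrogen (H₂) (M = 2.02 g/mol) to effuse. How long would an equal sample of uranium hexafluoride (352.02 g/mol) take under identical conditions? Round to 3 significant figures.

Using Graham's law: t_UF₆/t_H₂ = √(M_UF₆/M_H₂) = √(352.02/2.02) = √174.3 = 13.20.
So the time for UF₆ is 291 × 13.20 = 3840 s.

3840 s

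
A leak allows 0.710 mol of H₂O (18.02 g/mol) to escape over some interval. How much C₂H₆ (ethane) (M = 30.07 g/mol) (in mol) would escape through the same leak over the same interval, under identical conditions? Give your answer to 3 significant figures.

Using Graham's law: rate_C₂H₆/rate_H₂O = √(M_H₂O/M_C₂H₆) = √(18.02/30.07) = √0.5993 = 0.7741.
So the amount for C₂H₆ is 0.710 × 0.7741 = 0.550 mol.

0.550 mol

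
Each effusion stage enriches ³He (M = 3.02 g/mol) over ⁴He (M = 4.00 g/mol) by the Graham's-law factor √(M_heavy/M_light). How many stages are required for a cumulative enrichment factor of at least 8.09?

15

Per stage α = (4.00/3.02)^(1/2) = 1.32450^0.5, giving ln α = 0.1405.
Need α^N ≥ 8.09 ⇒ N ≥ ln(8.09) / ln α = 2.091 / 0.1405 = 14.88.
Rounding up, N = 15 stages.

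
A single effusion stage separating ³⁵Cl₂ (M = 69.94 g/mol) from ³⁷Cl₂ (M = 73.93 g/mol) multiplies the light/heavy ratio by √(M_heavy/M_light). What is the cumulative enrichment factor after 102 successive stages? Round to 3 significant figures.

16.9

Each stage multiplies the ratio by α = √(73.93/69.94), so after 102 stages the overall factor is α^102 = (73.93/69.94)^(102/2).
= 1.05705^51 = 16.9.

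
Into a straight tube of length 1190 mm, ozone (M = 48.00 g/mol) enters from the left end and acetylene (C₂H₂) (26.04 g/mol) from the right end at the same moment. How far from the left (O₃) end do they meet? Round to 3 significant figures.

In equal time, each gas travels a distance ∝ its rate ∝ 1/√M, so d_O₃/d_C₂H₂ = √(M_C₂H₂/M_O₃) = √(26.04/48.00) = 0.7365.
With d_O₃ + d_C₂H₂ = 1190 mm, d_C₂H₂ = 1190/(1 + 0.7365) = 685.3 mm.
d_O₃ = 1190 − 685.3 = 505 mm.

505 mm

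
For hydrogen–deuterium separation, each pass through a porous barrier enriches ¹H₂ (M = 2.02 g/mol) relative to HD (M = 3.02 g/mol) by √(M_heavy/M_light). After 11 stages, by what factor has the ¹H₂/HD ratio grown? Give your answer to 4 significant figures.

9.133

Overall factor = α^11 with α = √(3.02/2.02), i.e. (3.02/2.02)^(11/2).
= 1.49505^(11/2) = 9.133.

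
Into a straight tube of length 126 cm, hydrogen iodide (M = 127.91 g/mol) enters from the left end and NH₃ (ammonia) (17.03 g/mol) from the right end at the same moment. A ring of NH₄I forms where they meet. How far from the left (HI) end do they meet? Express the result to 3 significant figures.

33.7 cm

In equal time, each gas travels a distance ∝ its rate ∝ 1/√M, so d_HI/d_NH₃ = √(M_NH₃/M_HI) = √(17.03/127.91) = 0.3649.
With d_HI + d_NH₃ = 126 cm, d_NH₃ = 126/(1 + 0.3649) = 92.32 cm.
d_HI = 126 − 92.32 = 33.7 cm.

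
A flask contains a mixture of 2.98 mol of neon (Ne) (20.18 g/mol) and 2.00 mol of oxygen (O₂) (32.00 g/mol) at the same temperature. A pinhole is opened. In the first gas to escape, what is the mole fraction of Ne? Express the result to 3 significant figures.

Rate_i ∝ x_i/√M_i (Graham's law weighted by mole fraction), so the effusate composition follows n_i/√M_i.
Mole fraction of Ne in the effusate = (n_Ne/√M_Ne) / (n_Ne/√M_Ne + n_O₂/√M_O₂)
= (2.98/√20.18) / (2.98/√20.18 + 2.00/√32.00) = 0.6634/(0.6634 + 0.3536) = 0.652.

0.652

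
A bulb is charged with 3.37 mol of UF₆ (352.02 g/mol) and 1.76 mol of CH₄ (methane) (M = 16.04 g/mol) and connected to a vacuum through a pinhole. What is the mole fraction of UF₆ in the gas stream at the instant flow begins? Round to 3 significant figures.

0.290

Each component's effusion rate ∝ (its partial pressure)·(1/√M) ∝ n_i/√M_i.
So x_UF₆ in the escaping gas = (n_UF₆/√M_UF₆) / Σ(n_i/√M_i)
= (3.37/√352.02) / (3.37/√352.02 + 1.76/√16.04) = 0.1796/(0.1796 + 0.4395) = 0.290.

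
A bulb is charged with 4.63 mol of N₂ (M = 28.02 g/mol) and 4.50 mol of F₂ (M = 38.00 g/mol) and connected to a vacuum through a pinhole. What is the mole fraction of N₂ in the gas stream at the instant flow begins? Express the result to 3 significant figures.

0.545

Effusion rate of each component ∝ n_i/√M_i (partial pressure × 1/√M).
So x_N₂ in the escaping gas = (n_N₂/√M_N₂) / Σ(n_i/√M_i)
= (4.63/√28.02) / (4.63/√28.02 + 4.50/√38.00) = 0.8747/(0.8747 + 0.7300) = 0.545.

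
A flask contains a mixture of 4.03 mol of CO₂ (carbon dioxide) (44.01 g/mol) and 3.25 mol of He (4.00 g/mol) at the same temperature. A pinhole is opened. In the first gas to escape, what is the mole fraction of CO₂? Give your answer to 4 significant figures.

0.2721

Rate_i ∝ x_i/√M_i (Graham's law weighted by mole fraction), so the effusate composition follows n_i/√M_i.
x_CO₂(eff) = (n_CO₂/√M_CO₂) / (n_CO₂/√M_CO₂ + n_He/√M_He)
= (4.03/√44.01) / (4.03/√44.01 + 3.25/√4.00) = 0.6075/(0.6075 + 1.625) = 0.2721.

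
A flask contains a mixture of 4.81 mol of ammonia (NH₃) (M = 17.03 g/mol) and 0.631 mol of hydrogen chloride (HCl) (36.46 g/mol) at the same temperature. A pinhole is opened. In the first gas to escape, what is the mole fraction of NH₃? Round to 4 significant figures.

0.9177

The effusion rate of species i is ∝ p_i/√M_i ∝ n_i/√M_i.
Mole fraction of NH₃ in the effusate = (n_NH₃/√M_NH₃) / (n_NH₃/√M_NH₃ + n_HCl/√M_HCl)
= (4.81/√17.03) / (4.81/√17.03 + 0.631/√36.46) = 1.166/(1.166 + 0.1045) = 0.9177.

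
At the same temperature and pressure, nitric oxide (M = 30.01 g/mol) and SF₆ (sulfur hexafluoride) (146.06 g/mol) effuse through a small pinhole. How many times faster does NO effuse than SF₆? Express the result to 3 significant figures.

2.21

Since effusion rate ∝ 1/√M, rate_NO/rate_SF₆ = √(M_SF₆/M_NO) = √(146.06/30.01) = √4.867 = 2.21.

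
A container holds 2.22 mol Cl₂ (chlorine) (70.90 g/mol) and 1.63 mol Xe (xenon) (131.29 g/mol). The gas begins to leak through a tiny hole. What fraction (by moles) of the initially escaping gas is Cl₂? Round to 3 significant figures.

Rate_i ∝ x_i/√M_i (Graham's law weighted by mole fraction), so the effusate composition follows n_i/√M_i.
So x_Cl₂ in the escaping gas = (n_Cl₂/√M_Cl₂) / Σ(n_i/√M_i)
= (2.22/√70.90) / (2.22/√70.90 + 1.63/√131.29) = 0.2637/(0.2637 + 0.1423) = 0.650.

0.650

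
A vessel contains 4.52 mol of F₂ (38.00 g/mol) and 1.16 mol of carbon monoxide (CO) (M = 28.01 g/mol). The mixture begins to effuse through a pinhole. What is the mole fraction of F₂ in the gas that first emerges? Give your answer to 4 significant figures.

Rate_i ∝ x_i/√M_i (Graham's law weighted by mole fraction), so the effusate composition follows n_i/√M_i.
x_F₂(eff) = (n_F₂/√M_F₂) / (n_F₂/√M_F₂ + n_CO/√M_CO)
= (4.52/√38.00) / (4.52/√38.00 + 1.16/√28.01) = 0.7332/(0.7332 + 0.2192) = 0.7699.

0.7699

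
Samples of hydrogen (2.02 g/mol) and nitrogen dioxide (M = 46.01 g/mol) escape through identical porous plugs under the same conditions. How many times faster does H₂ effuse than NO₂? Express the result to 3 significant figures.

Graham's law gives rate_H₂/rate_NO₂ = √(M_NO₂/M_H₂) = √(46.01/2.02) = √22.78 = 4.77.

4.77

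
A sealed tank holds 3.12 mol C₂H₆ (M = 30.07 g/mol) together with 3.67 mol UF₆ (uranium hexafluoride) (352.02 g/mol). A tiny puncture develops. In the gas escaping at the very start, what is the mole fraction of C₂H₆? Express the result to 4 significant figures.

0.7442

Each component's effusion rate ∝ (its partial pressure)·(1/√M) ∝ n_i/√M_i.
x_C₂H₆(eff) = (n_C₂H₆/√M_C₂H₆) / (n_C₂H₆/√M_C₂H₆ + n_UF₆/√M_UF₆)
= (3.12/√30.07) / (3.12/√30.07 + 3.67/√352.02) = 0.5690/(0.5690 + 0.1956) = 0.7442.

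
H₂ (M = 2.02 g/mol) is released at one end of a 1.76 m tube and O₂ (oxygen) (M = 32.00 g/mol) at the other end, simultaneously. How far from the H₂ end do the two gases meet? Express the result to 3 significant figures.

1.41 m

Distances travelled in equal time are proportional to diffusion rates, so d_H₂/d_O₂ = √(M_O₂/M_H₂) = √(32.00/2.02) = 3.980.
With d_H₂ + d_O₂ = 1.76 m, d_O₂ = 1.76/(1 + 3.980) = 0.3534 m.
d_H₂ = 1.76 − 0.3534 = 1.41 m.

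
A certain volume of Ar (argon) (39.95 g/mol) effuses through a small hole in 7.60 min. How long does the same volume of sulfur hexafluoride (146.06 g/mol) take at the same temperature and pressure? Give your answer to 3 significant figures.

14.5 min

Graham's law gives t_SF₆/t_Ar = √(M_SF₆/M_Ar) = √(146.06/39.95) = √3.656 = 1.912.
So the time for SF₆ is 7.60 × 1.912 = 14.5 min.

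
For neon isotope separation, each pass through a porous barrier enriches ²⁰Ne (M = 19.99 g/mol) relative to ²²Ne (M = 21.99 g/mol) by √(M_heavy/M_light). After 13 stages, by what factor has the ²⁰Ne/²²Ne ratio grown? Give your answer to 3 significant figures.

The single-stage factor is √(M_heavy/M_light), so 13 stages give [√(21.99/19.99)]^13 = (21.99/19.99)^(13/2).
= 1.10005^(13/2) = 1.86.

1.86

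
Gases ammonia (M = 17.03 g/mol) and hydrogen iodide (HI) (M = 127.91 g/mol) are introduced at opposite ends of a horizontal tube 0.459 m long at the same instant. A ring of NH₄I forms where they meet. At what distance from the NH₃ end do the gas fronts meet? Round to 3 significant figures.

0.336 m

Graham's law gives d_NH₃/d_HI = rate_NH₃/rate_HI = √(M_HI/M_NH₃) = √(127.91/17.03) = 2.741.
With d_NH₃ + d_HI = 0.459 m, d_HI = 0.459/(1 + 2.741) = 0.1227 m.
d_NH₃ = 0.459 − 0.1227 = 0.336 m.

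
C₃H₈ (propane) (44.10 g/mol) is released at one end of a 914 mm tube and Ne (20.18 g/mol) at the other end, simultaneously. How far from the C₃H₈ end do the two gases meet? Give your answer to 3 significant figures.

The fronts meet when d_C₃H₈ + d_Ne = L with d_C₃H₈/d_Ne = √(M_Ne/M_C₃H₈) (Graham's law). Here √(M_Ne/M_C₃H₈) = √(20.18/44.10) = 0.6765.
With d_C₃H₈ + d_Ne = 914 mm, d_Ne = 914/(1 + 0.6765) = 545.2 mm.
d_C₃H₈ = 914 − 545.2 = 369 mm.

369 mm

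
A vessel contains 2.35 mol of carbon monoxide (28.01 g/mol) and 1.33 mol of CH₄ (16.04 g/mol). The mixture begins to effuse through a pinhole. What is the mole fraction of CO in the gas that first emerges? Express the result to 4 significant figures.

Rate_i ∝ x_i/√M_i (Graham's law weighted by mole fraction), so the effusate composition follows n_i/√M_i.
Mole fraction of CO in the effusate = (n_CO/√M_CO) / (n_CO/√M_CO + n_CH₄/√M_CH₄)
= (2.35/√28.01) / (2.35/√28.01 + 1.33/√16.04) = 0.4440/(0.4440 + 0.3321) = 0.5721.

0.5721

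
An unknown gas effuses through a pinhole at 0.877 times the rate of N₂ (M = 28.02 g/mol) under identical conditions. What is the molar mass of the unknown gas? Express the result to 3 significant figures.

36.4 g/mol

Since effusion rate ∝ 1/√M, rate_X/rate_N₂ = √(M_N₂/M_X).
0.877 = √(28.02/M_X)
M_X = 28.02 / 0.877² = 28.02 / 0.7691 = 36.4 g/mol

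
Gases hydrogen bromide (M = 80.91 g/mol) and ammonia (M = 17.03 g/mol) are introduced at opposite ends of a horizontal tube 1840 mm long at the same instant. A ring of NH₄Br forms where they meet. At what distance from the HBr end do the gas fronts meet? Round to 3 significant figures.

Graham's law gives d_HBr/d_NH₃ = rate_HBr/rate_NH₃ = √(M_NH₃/M_HBr) = √(17.03/80.91) = 0.4588.
With d_HBr + d_NH₃ = 1840 mm, d_NH₃ = 1840/(1 + 0.4588) = 1261 mm.
d_HBr = 1840 − 1261 = 579 mm.

579 mm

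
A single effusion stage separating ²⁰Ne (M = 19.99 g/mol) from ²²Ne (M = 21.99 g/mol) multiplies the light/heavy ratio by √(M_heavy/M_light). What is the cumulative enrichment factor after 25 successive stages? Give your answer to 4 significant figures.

3.293

Overall factor = α^25 with α = √(21.99/19.99), i.e. (21.99/19.99)^(25/2).
= 1.10005^(25/2) = 3.293.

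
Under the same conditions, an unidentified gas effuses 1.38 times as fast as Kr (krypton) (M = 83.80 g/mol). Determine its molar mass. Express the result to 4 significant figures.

From Graham's law, rate_X/rate_Kr = √(M_Kr/M_X).
1.38 = √(83.80/M_X)
M_X = 83.80 / 1.38² = 83.80 / 1.904 = 44.00 g/mol

44.00 g/mol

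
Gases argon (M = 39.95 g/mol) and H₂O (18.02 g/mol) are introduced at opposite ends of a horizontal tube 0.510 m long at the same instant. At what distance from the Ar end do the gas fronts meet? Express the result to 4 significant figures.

0.2049 m

In equal time, each gas travels a distance ∝ its rate ∝ 1/√M, so d_Ar/d_H₂O = √(M_H₂O/M_Ar) = √(18.02/39.95) = 0.6716.
With d_Ar + d_H₂O = 0.510 m, d_H₂O = 0.510/(1 + 0.6716) = 0.3051 m.
d_Ar = 0.510 − 0.3051 = 0.2049 m.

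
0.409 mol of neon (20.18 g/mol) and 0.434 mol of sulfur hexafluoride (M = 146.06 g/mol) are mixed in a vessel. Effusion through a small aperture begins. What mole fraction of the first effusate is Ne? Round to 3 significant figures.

0.717

Effusion rate of each component ∝ n_i/√M_i (partial pressure × 1/√M).
Mole fraction of Ne in the effusate = (n_Ne/√M_Ne) / (n_Ne/√M_Ne + n_SF₆/√M_SF₆)
= (0.409/√20.18) / (0.409/√20.18 + 0.434/√146.06) = 0.09105/(0.09105 + 0.03591) = 0.717.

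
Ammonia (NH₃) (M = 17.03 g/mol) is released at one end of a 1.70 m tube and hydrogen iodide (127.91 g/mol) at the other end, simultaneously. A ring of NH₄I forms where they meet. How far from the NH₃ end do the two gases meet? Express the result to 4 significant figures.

1.246 m

Graham's law gives d_NH₃/d_HI = rate_NH₃/rate_HI = √(M_HI/M_NH₃) = √(127.91/17.03) = 2.741.
With d_NH₃ + d_HI = 1.70 m, d_HI = 1.70/(1 + 2.741) = 0.4545 m.
d_NH₃ = 1.70 − 0.4545 = 1.246 m.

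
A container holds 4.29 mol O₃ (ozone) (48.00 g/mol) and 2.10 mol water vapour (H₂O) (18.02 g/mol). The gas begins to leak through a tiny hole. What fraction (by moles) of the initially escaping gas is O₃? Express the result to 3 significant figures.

Rate_i ∝ x_i/√M_i (Graham's law weighted by mole fraction), so the effusate composition follows n_i/√M_i.
x_O₃(eff) = (n_O₃/√M_O₃) / (n_O₃/√M_O₃ + n_H₂O/√M_H₂O)
= (4.29/√48.00) / (4.29/√48.00 + 2.10/√18.02) = 0.6192/(0.6192 + 0.4947) = 0.556.

0.556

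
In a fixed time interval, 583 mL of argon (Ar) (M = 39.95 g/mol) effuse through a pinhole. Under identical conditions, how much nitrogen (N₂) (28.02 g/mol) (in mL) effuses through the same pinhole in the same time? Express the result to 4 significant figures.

By Graham's law, rate_N₂/rate_Ar = √(M_Ar/M_N₂) = √(39.95/28.02) = √1.426 = 1.194.
So the volume for N₂ is 583 × 1.194 = 696.1 mL.

696.1 mL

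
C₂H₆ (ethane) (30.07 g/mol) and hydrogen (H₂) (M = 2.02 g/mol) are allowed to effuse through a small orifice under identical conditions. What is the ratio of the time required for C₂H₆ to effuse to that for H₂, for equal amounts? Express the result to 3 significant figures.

By Graham's law, t_C₂H₆/t_H₂ = √(M_C₂H₆/M_H₂) = √(30.07/2.02) = √14.89 = 3.86.

3.86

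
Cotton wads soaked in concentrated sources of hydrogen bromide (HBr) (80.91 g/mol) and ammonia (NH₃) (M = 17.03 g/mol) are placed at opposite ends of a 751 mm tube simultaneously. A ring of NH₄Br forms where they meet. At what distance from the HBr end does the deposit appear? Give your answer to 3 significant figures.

Graham's law gives d_HBr/d_NH₃ = rate_HBr/rate_NH₃ = √(M_NH₃/M_HBr) = √(17.03/80.91) = 0.4588.
With d_HBr + d_NH₃ = 751 mm, d_NH₃ = 751/(1 + 0.4588) = 514.8 mm.
d_HBr = 751 − 514.8 = 236 mm.

236 mm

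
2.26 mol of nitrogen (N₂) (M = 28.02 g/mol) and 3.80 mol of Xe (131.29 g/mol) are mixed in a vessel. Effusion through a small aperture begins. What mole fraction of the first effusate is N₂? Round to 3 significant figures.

The effusion rate of species i is ∝ p_i/√M_i ∝ n_i/√M_i.
x_N₂(eff) = (n_N₂/√M_N₂) / (n_N₂/√M_N₂ + n_Xe/√M_Xe)
= (2.26/√28.02) / (2.26/√28.02 + 3.80/√131.29) = 0.4269/(0.4269 + 0.3316) = 0.563.

0.563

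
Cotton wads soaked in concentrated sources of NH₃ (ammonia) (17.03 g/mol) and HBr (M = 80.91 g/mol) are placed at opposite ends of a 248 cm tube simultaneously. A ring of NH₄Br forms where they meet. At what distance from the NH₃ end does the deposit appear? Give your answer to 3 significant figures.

170 cm

The fronts meet when d_NH₃ + d_HBr = L with d_NH₃/d_HBr = √(M_HBr/M_NH₃) (Graham's law). Here √(M_HBr/M_NH₃) = √(80.91/17.03) = 2.180.
With d_NH₃ + d_HBr = 248 cm, d_HBr = 248/(1 + 2.180) = 78.00 cm.
d_NH₃ = 248 − 78.00 = 170 cm.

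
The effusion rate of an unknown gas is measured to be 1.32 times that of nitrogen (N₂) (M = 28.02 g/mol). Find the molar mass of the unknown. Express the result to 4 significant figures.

By Graham's law, rate_X/rate_N₂ = √(M_N₂/M_X).
1.32 = √(28.02/M_X)
M_X = 28.02 / 1.32² = 28.02 / 1.742 = 16.08 g/mol

16.08 g/mol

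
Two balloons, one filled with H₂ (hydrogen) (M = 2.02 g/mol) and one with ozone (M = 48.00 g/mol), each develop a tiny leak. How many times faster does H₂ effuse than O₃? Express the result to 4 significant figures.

Using Graham's law: rate_H₂/rate_O₃ = √(M_O₃/M_H₂) = √(48.00/2.02) = √23.76 = 4.875.

4.875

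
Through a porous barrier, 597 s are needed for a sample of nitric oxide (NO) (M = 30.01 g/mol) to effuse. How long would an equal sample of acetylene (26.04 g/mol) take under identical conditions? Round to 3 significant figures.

By Graham's law, t_C₂H₂/t_NO = √(M_C₂H₂/M_NO) = √(26.04/30.01) = √0.8677 = 0.9315.
So the time for C₂H₂ is 597 × 0.9315 = 556 s.

556 s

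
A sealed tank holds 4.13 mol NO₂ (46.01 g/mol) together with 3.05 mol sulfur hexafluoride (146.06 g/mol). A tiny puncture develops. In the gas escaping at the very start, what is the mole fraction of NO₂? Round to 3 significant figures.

0.707

Rate_i ∝ x_i/√M_i (Graham's law weighted by mole fraction), so the effusate composition follows n_i/√M_i.
Mole fraction of NO₂ in the effusate = (n_NO₂/√M_NO₂) / (n_NO₂/√M_NO₂ + n_SF₆/√M_SF₆)
= (4.13/√46.01) / (4.13/√46.01 + 3.05/√146.06) = 0.6089/(0.6089 + 0.2524) = 0.707.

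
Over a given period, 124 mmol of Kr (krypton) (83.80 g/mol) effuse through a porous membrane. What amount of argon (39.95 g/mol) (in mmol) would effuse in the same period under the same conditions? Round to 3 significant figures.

180 mmol

Graham's law gives rate_Ar/rate_Kr = √(M_Kr/M_Ar) = √(83.80/39.95) = √2.098 = 1.448.
So the amount for Ar is 124 × 1.448 = 180 mmol.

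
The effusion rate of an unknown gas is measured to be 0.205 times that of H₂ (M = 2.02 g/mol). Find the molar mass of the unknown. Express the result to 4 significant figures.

48.07 g/mol

Graham's law gives rate_X/rate_H₂ = √(M_H₂/M_X).
0.205 = √(2.02/M_X)
M_X = 2.02 / 0.205² = 2.02 / 0.04202 = 48.07 g/mol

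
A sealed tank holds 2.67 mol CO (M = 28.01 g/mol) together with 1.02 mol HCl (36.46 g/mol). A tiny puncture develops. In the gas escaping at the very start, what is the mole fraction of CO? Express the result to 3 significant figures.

0.749

The effusion rate of species i is ∝ p_i/√M_i ∝ n_i/√M_i.
So x_CO in the escaping gas = (n_CO/√M_CO) / Σ(n_i/√M_i)
= (2.67/√28.01) / (2.67/√28.01 + 1.02/√36.46) = 0.5045/(0.5045 + 0.1689) = 0.749.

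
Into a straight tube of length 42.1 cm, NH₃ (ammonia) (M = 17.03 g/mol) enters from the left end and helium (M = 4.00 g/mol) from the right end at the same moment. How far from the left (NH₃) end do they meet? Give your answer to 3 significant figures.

Graham's law gives d_NH₃/d_He = rate_NH₃/rate_He = √(M_He/M_NH₃) = √(4.00/17.03) = 0.4846.
With d_NH₃ + d_He = 42.1 cm, d_He = 42.1/(1 + 0.4846) = 28.36 cm.
d_NH₃ = 42.1 − 28.36 = 13.7 cm.

13.7 cm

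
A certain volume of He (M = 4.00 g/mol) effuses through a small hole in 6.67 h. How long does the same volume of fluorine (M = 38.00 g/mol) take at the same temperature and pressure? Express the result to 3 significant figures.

20.6 h

Since effusion rate ∝ 1/√M, t_F₂/t_He = √(M_F₂/M_He) = √(38.00/4.00) = √9.500 = 3.082.
So the time for F₂ is 6.67 × 3.082 = 20.6 h.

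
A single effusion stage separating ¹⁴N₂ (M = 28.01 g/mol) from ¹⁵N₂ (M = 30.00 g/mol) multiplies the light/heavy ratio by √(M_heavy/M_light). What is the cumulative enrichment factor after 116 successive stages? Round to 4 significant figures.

53.56

After 116 stages the ratio has grown by (√(30.00/28.01))^116 = (30.00/28.01)^(116/2).
= 1.07105^58 = 53.56.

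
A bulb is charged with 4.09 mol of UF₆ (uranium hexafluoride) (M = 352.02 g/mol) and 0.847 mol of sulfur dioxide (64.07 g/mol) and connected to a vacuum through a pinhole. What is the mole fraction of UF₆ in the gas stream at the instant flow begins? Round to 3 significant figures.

The effusion rate of species i is ∝ p_i/√M_i ∝ n_i/√M_i.
x_UF₆(eff) = (n_UF₆/√M_UF₆) / (n_UF₆/√M_UF₆ + n_SO₂/√M_SO₂)
= (4.09/√352.02) / (4.09/√352.02 + 0.847/√64.07) = 0.2180/(0.2180 + 0.1058) = 0.673.

0.673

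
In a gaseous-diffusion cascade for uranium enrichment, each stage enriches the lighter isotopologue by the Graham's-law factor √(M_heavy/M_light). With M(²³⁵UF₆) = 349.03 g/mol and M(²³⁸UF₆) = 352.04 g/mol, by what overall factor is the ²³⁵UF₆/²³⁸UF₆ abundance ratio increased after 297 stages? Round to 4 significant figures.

3.579

After 297 stages the ratio has grown by (√(352.04/349.03))^297 = (352.04/349.03)^(297/2).
= 1.00862^(297/2) = 3.579.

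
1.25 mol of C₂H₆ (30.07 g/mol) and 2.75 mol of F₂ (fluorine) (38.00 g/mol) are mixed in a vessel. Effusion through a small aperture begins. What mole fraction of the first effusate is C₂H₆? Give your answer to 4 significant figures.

Effusion rate of each component ∝ n_i/√M_i (partial pressure × 1/√M).
x_C₂H₆(eff) = (n_C₂H₆/√M_C₂H₆) / (n_C₂H₆/√M_C₂H₆ + n_F₂/√M_F₂)
= (1.25/√30.07) / (1.25/√30.07 + 2.75/√38.00) = 0.2280/(0.2280 + 0.4461) = 0.3382.

0.3382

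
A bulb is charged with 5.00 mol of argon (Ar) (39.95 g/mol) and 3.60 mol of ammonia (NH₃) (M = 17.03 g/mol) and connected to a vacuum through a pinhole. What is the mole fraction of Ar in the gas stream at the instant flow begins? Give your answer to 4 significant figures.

Effusion rate of each component ∝ n_i/√M_i (partial pressure × 1/√M).
So x_Ar in the escaping gas = (n_Ar/√M_Ar) / Σ(n_i/√M_i)
= (5.00/√39.95) / (5.00/√39.95 + 3.60/√17.03) = 0.7911/(0.7911 + 0.8724) = 0.4756.

0.4756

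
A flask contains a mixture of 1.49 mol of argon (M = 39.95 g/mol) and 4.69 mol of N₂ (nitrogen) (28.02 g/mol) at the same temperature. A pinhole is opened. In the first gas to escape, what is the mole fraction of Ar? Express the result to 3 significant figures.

0.210

Effusion rate of each component ∝ n_i/√M_i (partial pressure × 1/√M).
x_Ar(eff) = (n_Ar/√M_Ar) / (n_Ar/√M_Ar + n_N₂/√M_N₂)
= (1.49/√39.95) / (1.49/√39.95 + 4.69/√28.02) = 0.2357/(0.2357 + 0.8860) = 0.210.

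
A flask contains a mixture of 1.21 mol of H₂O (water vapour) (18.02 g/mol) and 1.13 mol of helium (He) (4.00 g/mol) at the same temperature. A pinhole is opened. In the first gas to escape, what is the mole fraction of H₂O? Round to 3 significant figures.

0.335

Effusion rate of each component ∝ n_i/√M_i (partial pressure × 1/√M).
x_H₂O(eff) = (n_H₂O/√M_H₂O) / (n_H₂O/√M_H₂O + n_He/√M_He)
= (1.21/√18.02) / (1.21/√18.02 + 1.13/√4.00) = 0.2850/(0.2850 + 0.5650) = 0.335.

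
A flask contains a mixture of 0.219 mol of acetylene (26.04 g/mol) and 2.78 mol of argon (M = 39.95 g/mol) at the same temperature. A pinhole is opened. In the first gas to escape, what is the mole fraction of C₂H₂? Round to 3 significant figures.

0.0889

Rate_i ∝ x_i/√M_i (Graham's law weighted by mole fraction), so the effusate composition follows n_i/√M_i.
x_C₂H₂(eff) = (n_C₂H₂/√M_C₂H₂) / (n_C₂H₂/√M_C₂H₂ + n_Ar/√M_Ar)
= (0.219/√26.04) / (0.219/√26.04 + 2.78/√39.95) = 0.04292/(0.04292 + 0.4398) = 0.0889.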